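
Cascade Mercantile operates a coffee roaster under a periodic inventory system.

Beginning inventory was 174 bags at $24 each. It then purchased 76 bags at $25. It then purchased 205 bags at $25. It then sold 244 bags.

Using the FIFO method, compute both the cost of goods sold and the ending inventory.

Sale 1 (244) [FIFO — oldest first]: 174 @ $24 + 70 @ $25 = $5,926
Ending inventory: 6 @ $25 + 205 @ $25 = $5,275

COGS = $5,926; ending inventory = $5,275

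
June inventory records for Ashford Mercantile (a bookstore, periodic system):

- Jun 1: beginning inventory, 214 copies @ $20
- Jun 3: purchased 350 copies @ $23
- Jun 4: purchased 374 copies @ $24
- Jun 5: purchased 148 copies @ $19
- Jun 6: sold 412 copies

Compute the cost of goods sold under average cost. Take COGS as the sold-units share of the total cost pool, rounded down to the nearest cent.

COGS = $9,149.73

Jun 6, sell 412: 412/1086 × $24,118.00 → $9,149.73
Ending inventory (cost pool remaining) = $14,968.27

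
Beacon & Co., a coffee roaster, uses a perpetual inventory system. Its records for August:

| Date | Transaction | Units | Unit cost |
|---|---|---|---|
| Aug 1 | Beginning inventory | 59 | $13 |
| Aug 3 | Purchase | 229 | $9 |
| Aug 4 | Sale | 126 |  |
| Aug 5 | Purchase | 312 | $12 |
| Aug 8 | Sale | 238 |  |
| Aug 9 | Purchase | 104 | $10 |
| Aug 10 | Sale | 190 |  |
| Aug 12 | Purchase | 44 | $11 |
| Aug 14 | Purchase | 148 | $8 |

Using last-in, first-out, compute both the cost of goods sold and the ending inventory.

COGS = $6,026; ending inventory = $3,254

Aug 4, 126 sold [LIFO — newest first]: 126 @ $9 = $1,134
Aug 8, 238 sold [LIFO — newest first]: 238 @ $12 = $2,856
Aug 10, 190 sold [LIFO — newest first]: 104 @ $10 + 74 @ $12 + 12 @ $9 = $2,036
Total COGS = $1,134 + $2,856 + $2,036 = $6,026
Ending inventory: 59 @ $13 + 91 @ $9 + 44 @ $11 + 148 @ $8 = $3,254
Check: goods available $9,280 = COGS $6,026 + ending $3,254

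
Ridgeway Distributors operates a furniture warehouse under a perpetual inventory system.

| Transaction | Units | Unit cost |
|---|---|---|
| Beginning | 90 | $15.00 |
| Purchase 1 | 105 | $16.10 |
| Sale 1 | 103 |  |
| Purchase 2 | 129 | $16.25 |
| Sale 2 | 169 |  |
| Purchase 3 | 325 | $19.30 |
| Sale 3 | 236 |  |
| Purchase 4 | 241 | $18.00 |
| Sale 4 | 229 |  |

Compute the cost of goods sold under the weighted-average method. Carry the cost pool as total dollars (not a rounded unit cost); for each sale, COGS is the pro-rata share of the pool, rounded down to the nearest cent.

COGS = $12,945.71

After Beginning: 90 on hand, pool $1,350.00 (≈ $15.0000 each)
After Purchase 1: 195 on hand, pool $3,040.50 (≈ $15.5923 each)
Sale 1, sell 103: 103/195 × $3,040.50 → $1,606.00
After Purchase 2: 221 on hand, pool $3,530.75 (≈ $15.9762 each)
Sale 2, sell 169: 169/221 × $3,530.75 → $2,699.98
After Purchase 3: 377 on hand, pool $7,103.27 (≈ $18.8416 each)
Sale 3, sell 236: 236/377 × $7,103.27 → $4,446.60
After Purchase 4: 382 on hand, pool $6,994.67 (≈ $18.3107 each)
Sale 4, sell 229: 229/382 × $6,994.67 → $4,193.13
Total COGS = $1,606.00 + $2,699.98 + $4,446.60 + $4,193.13 = $12,945.71
Ending inventory (cost pool remaining) = $2,801.54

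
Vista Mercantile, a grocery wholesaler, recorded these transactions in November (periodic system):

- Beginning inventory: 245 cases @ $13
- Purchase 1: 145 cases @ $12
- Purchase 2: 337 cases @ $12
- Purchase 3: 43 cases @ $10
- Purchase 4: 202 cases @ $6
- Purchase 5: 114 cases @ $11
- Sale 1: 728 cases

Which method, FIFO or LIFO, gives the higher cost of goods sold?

FIFO

FIFO COGS: 245 @ $13 + 145 @ $12 + 337 @ $12 + 1 @ $10 = $8,979
LIFO COGS: 114 @ $11 + 202 @ $6 + 43 @ $10 + 337 @ $12 + 32 @ $12 = $7,324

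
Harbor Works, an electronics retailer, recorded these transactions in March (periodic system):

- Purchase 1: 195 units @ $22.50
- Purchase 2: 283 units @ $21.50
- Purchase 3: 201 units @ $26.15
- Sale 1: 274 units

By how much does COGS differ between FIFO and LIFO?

FIFO COGS: 195 @ $22.50 + 79 @ $21.50 = $6,086.00
LIFO COGS: 201 @ $26.15 + 73 @ $21.50 = $6,825.65
Difference = |$6,086.00 − $6,825.65| = $739.65

$739.65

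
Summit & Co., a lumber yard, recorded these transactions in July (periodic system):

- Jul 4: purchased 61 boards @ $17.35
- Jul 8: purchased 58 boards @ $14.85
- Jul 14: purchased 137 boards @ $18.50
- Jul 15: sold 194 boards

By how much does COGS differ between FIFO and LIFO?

$73.80

FIFO COGS: 61 @ $17.35 + 58 @ $14.85 + 75 @ $18.50 = $3,307.15
LIFO COGS: 137 @ $18.50 + 57 @ $14.85 = $3,380.95
Difference = |$3,307.15 − $3,380.95| = $73.80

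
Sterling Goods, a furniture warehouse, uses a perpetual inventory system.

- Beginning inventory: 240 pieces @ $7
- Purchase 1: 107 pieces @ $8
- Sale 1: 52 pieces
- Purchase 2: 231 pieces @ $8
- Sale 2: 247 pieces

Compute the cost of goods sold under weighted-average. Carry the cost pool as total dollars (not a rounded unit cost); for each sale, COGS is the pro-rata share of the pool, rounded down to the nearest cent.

After Beginning: 240 on hand, pool $1,680.00 (≈ $7.0000 each)
After Purchase 1: 347 on hand, pool $2,536.00 (≈ $7.3084 each)
Sale 1, sell 52: 52/347 × $2,536.00 → $380.03
After Purchase 2: 526 on hand, pool $4,003.97 (≈ $7.6121 each)
Sale 2, sell 247: 247/526 × $4,003.97 → $1,880.19
Total COGS = $380.03 + $1,880.19 = $2,260.22
Ending inventory (cost pool remaining) = $2,123.78

COGS = $2,260.22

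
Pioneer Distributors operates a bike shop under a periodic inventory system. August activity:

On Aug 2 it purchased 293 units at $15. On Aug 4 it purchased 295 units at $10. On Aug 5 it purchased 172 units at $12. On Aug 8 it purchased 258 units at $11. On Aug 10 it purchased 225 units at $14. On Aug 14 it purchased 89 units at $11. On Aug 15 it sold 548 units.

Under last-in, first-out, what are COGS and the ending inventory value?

Aug 15, 548 sold [LIFO — newest first]: 89 @ $11 + 225 @ $14 + 234 @ $11 = $6,703
Ending inventory: 293 @ $15 + 295 @ $10 + 172 @ $12 + 24 @ $11 = $9,673
Check: goods available $16,376 = COGS $6,703 + ending $9,673

COGS = $6,703; ending inventory = $9,673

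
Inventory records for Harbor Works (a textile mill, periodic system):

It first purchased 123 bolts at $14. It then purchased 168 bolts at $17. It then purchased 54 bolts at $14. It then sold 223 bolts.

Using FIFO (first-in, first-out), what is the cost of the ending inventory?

Ending inventory = $1,912

Sale 1 (223) [FIFO — oldest first]: 123 @ $14 + 100 @ $17 = $3,422
Ending inventory: 68 @ $17 + 54 @ $14 = $1,912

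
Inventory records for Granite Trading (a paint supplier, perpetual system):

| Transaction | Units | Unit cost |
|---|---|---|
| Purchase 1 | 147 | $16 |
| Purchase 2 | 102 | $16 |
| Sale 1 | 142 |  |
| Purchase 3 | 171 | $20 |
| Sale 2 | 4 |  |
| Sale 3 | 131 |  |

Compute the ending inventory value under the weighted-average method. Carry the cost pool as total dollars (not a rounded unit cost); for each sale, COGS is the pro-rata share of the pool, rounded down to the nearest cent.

After Purchase 1: 147 on hand, pool $2,352.00 (≈ $16.0000 each)
After Purchase 2: 249 on hand, pool $3,984.00 (≈ $16.0000 each)
Sale 1, sell 142: 142/249 × $3,984.00 → $2,272.00
After Purchase 3: 278 on hand, pool $5,132.00 (≈ $18.4604 each)
Sale 2, sell 4: 4/278 × $5,132.00 → $73.84
Sale 3, sell 131: 131/274 × $5,058.16 → $2,418.31
Total COGS = $2,272.00 + $73.84 + $2,418.31 = $4,764.15
Ending inventory (cost pool remaining) = $2,639.85
Check: goods available $7,404.00 = COGS $4,764.15 + ending $2,639.85

Ending inventory = $2,639.85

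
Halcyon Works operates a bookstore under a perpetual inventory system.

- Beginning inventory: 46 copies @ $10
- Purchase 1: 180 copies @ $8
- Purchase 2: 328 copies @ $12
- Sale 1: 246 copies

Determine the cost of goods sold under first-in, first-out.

COGS = $2,140

Sale 1 (246) [FIFO — oldest first]: 46 @ $10 + 180 @ $8 + 20 @ $12 = $2,140
Ending inventory: 308 @ $12 = $3,696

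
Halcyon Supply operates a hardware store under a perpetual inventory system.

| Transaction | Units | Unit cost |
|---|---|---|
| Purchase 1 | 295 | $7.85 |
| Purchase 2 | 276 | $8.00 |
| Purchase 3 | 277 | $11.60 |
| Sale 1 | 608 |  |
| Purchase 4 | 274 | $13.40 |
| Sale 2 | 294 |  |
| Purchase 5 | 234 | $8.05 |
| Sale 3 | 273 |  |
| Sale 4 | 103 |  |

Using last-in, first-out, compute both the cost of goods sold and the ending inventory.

COGS = $12,679.95; ending inventory = $612.30

Sale 1 (608) [LIFO — newest first]: 277 @ $11.60 + 276 @ $8.00 + 55 @ $7.85 = $5,852.95
Sale 2 (294) [LIFO — newest first]: 274 @ $13.40 + 20 @ $7.85 = $3,828.60
Sale 3 (273) [LIFO — newest first]: 234 @ $8.05 + 39 @ $7.85 = $2,189.85
Sale 4 (103) [LIFO — newest first]: 103 @ $7.85 = $808.55
Total COGS = $5,852.95 + $3,828.60 + $2,189.85 + $808.55 = $12,679.95
Ending inventory: 78 @ $7.85 = $612.30
Check: goods available $13,292.25 = COGS $12,679.95 + ending $612.30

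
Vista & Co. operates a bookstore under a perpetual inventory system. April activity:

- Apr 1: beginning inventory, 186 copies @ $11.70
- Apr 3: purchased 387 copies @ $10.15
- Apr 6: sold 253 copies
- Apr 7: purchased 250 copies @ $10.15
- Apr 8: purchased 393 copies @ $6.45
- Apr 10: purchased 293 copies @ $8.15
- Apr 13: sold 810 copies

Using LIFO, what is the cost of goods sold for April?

Apr 6, 253 sold [LIFO — newest first]: 253 @ $10.15 = $2,567.95
Apr 13, 810 sold [LIFO — newest first]: 293 @ $8.15 + 393 @ $6.45 + 124 @ $10.15 = $6,181.40
Total COGS = $2,567.95 + $6,181.40 = $8,749.35
Ending inventory: 186 @ $11.70 + 134 @ $10.15 + 126 @ $10.15 = $4,815.20

COGS = $8,749.35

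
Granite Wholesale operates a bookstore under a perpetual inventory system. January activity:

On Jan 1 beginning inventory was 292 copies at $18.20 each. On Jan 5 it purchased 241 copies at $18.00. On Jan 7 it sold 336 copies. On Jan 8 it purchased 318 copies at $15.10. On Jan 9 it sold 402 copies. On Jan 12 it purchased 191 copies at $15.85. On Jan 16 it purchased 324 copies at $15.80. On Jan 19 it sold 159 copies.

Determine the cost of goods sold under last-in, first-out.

COGS = $14,909.80

Jan 7, 336 sold [LIFO — newest first]: 241 @ $18.00 + 95 @ $18.20 = $6,067.00
Jan 9, 402 sold [LIFO — newest first]: 318 @ $15.10 + 84 @ $18.20 = $6,330.60
Jan 19, 159 sold [LIFO — newest first]: 159 @ $15.80 = $2,512.20
Total COGS = $6,067.00 + $6,330.60 + $2,512.20 = $14,909.80
Ending inventory: 113 @ $18.20 + 191 @ $15.85 + 165 @ $15.80 = $7,690.95
Check: goods available $22,600.75 = COGS $14,909.80 + ending $7,690.95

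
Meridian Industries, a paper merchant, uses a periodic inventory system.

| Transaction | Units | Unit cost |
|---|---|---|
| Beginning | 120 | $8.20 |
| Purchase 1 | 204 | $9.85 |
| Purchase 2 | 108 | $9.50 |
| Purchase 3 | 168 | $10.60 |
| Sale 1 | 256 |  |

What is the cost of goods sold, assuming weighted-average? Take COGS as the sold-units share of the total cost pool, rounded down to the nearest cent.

Sale 1, sell 256: 256/600 × $5,800.20 → $2,474.75
Ending inventory (cost pool remaining) = $3,325.45

COGS = $2,474.75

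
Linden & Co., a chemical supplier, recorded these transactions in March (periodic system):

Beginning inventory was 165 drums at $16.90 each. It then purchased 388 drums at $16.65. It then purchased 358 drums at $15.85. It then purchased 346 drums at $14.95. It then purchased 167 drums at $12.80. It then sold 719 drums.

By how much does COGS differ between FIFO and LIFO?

$1,304.40

FIFO COGS: 165 @ $16.90 + 388 @ $16.65 + 166 @ $15.85 = $11,879.80
LIFO COGS: 167 @ $12.80 + 346 @ $14.95 + 206 @ $15.85 = $10,575.40
Difference = |$11,879.80 − $10,575.40| = $1,304.40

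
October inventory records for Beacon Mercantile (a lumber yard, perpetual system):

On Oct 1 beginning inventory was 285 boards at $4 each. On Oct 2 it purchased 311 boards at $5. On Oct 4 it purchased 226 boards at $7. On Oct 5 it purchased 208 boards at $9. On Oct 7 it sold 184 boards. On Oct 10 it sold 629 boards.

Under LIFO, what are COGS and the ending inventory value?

COGS = $5,281; ending inventory = $868

Oct 7, 184 sold [LIFO — newest first]: 184 @ $9 = $1,656
Oct 10, 629 sold [LIFO — newest first]: 24 @ $9 + 226 @ $7 + 311 @ $5 + 68 @ $4 = $3,625
Total COGS = $1,656 + $3,625 = $5,281
Ending inventory: 217 @ $4 = $868
Check: goods available $6,149 = COGS $5,281 + ending $868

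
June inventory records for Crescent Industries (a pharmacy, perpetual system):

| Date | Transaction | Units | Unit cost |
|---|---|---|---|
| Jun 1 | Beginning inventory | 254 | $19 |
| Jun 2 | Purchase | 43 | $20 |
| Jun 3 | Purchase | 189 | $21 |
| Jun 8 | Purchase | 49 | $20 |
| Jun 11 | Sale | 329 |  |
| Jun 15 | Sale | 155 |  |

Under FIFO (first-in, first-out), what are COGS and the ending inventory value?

COGS = $9,613; ending inventory = $1,022

Jun 11, 329 sold [FIFO — oldest first]: 254 @ $19 + 43 @ $20 + 32 @ $21 = $6,358
Jun 15, 155 sold [FIFO — oldest first]: 155 @ $21 = $3,255
Total COGS = $6,358 + $3,255 = $9,613
Ending inventory: 2 @ $21 + 49 @ $20 = $1,022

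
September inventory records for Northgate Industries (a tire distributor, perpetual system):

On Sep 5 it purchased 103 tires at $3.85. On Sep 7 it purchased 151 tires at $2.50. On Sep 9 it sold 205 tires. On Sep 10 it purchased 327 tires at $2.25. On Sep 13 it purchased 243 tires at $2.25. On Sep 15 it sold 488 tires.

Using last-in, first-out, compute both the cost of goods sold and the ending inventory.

Sep 9, 205 sold [LIFO — newest first]: 151 @ $2.50 + 54 @ $3.85 = $585.40
Sep 15, 488 sold [LIFO — newest first]: 243 @ $2.25 + 245 @ $2.25 = $1,098.00
Total COGS = $585.40 + $1,098.00 = $1,683.40
Ending inventory: 49 @ $3.85 + 82 @ $2.25 = $373.15

COGS = $1,683.40; ending inventory = $373.15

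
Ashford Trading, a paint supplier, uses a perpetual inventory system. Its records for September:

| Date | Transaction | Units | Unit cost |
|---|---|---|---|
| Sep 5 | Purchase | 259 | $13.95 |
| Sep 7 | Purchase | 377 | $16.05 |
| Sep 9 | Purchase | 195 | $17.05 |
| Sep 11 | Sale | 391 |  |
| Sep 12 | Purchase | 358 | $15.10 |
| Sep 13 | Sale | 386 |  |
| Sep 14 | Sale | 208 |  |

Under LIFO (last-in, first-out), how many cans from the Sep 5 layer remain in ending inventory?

Sep 11, 391 sold [LIFO — newest first]: 195 @ $17.05 + 196 @ $16.05 = $6,470.55
Sep 13, 386 sold [LIFO — newest first]: 358 @ $15.10 + 28 @ $16.05 = $5,855.20
Sep 14, 208 sold [LIFO — newest first]: 153 @ $16.05 + 55 @ $13.95 = $3,222.90
Total COGS = $6,470.55 + $5,855.20 + $3,222.90 = $15,548.65
Ending inventory: 204 @ $13.95 = $2,845.80
Check: goods available $18,394.45 = COGS $15,548.65 + ending $2,845.80

204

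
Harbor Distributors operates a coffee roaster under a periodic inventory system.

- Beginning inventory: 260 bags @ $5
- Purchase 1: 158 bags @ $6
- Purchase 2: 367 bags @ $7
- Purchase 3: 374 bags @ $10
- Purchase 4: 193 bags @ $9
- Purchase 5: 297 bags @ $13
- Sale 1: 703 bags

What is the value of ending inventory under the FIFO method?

Sale 1 (703) [FIFO — oldest first]: 260 @ $5 + 158 @ $6 + 285 @ $7 = $4,243
Ending inventory: 82 @ $7 + 374 @ $10 + 193 @ $9 + 297 @ $13 = $9,912

Ending inventory = $9,912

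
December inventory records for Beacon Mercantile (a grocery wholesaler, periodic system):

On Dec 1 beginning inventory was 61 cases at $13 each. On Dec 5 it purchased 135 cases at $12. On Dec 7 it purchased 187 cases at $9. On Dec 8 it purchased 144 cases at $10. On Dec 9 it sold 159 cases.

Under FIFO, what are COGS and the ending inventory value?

Dec 9, 159 sold [FIFO — oldest first]: 61 @ $13 + 98 @ $12 = $1,969
Ending inventory: 37 @ $12 + 187 @ $9 + 144 @ $10 = $3,567
Check: goods available $5,536 = COGS $1,969 + ending $3,567

COGS = $1,969; ending inventory = $3,567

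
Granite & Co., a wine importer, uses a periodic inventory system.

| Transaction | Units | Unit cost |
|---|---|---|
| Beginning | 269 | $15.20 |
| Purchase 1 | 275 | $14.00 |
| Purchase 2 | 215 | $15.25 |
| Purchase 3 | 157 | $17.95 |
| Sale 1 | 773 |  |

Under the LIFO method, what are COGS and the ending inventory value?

COGS = $11,862.10; ending inventory = $2,173.60

Sale 1 (773) [LIFO — newest first]: 157 @ $17.95 + 215 @ $15.25 + 275 @ $14.00 + 126 @ $15.20 = $11,862.10
Ending inventory: 143 @ $15.20 = $2,173.60
Check: goods available $14,035.70 = COGS $11,862.10 + ending $2,173.60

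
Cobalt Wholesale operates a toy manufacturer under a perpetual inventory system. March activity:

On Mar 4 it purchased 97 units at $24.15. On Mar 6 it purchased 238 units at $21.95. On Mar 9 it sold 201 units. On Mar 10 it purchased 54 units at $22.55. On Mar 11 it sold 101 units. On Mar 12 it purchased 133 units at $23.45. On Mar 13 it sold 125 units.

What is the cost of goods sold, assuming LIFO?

Mar 9, 201 sold [LIFO — newest first]: 201 @ $21.95 = $4,411.95
Mar 11, 101 sold [LIFO — newest first]: 54 @ $22.55 + 37 @ $21.95 + 10 @ $24.15 = $2,271.35
Mar 13, 125 sold [LIFO — newest first]: 125 @ $23.45 = $2,931.25
Total COGS = $4,411.95 + $2,271.35 + $2,931.25 = $9,614.55
Ending inventory: 87 @ $24.15 + 8 @ $23.45 = $2,288.65
Check: goods available $11,903.20 = COGS $9,614.55 + ending $2,288.65

COGS = $9,614.55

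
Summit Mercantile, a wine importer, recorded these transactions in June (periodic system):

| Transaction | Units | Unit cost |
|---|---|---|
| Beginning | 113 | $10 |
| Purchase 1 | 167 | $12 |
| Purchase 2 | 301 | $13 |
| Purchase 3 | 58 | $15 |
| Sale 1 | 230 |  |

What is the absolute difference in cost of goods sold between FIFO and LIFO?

$572

FIFO COGS: 113 @ $10 + 117 @ $12 = $2,534
LIFO COGS: 58 @ $15 + 172 @ $13 = $3,106
Difference = |$2,534 − $3,106| = $572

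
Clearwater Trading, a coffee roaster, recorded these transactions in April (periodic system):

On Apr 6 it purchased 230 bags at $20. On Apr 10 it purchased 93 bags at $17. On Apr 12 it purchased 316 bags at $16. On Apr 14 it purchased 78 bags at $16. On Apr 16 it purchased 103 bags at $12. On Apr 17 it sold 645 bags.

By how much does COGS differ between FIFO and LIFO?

FIFO COGS: 230 @ $20 + 93 @ $17 + 316 @ $16 + 6 @ $16 = $11,333
LIFO COGS: 103 @ $12 + 78 @ $16 + 316 @ $16 + 93 @ $17 + 55 @ $20 = $10,221
Difference = |$11,333 − $10,221| = $1,112

$1,112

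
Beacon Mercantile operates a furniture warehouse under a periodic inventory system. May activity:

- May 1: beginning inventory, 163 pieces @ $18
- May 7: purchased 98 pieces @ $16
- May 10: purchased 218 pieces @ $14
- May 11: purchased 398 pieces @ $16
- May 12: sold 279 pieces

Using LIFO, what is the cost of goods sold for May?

May 12, 279 sold [LIFO — newest first]: 279 @ $16 = $4,464
Ending inventory: 163 @ $18 + 98 @ $16 + 218 @ $14 + 119 @ $16 = $9,458

COGS = $4,464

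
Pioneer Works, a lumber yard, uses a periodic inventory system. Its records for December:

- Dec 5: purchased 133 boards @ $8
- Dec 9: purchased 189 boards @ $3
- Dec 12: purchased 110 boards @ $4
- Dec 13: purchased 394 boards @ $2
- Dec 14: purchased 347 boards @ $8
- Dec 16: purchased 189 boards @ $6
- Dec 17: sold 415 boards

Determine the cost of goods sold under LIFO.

COGS = $2,942

Dec 17, 415 sold [LIFO — newest first]: 189 @ $6 + 226 @ $8 = $2,942
Ending inventory: 133 @ $8 + 189 @ $3 + 110 @ $4 + 394 @ $2 + 121 @ $8 = $3,827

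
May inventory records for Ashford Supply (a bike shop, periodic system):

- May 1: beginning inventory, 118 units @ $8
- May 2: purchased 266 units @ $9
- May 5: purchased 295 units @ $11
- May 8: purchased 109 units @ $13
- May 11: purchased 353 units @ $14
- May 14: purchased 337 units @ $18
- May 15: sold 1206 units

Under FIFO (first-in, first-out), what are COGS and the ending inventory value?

May 15, 1206 sold [FIFO — oldest first]: 118 @ $8 + 266 @ $9 + 295 @ $11 + 109 @ $13 + 353 @ $14 + 65 @ $18 = $14,112
Ending inventory: 272 @ $18 = $4,896

COGS = $14,112; ending inventory = $4,896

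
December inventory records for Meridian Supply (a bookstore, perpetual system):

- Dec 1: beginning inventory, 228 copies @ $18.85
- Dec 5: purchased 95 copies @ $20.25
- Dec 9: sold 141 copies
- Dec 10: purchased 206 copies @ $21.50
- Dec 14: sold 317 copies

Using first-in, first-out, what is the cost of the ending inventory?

Dec 9, 141 sold [FIFO — oldest first]: 141 @ $18.85 = $2,657.85
Dec 14, 317 sold [FIFO — oldest first]: 87 @ $18.85 + 95 @ $20.25 + 135 @ $21.50 = $6,466.20
Total COGS = $2,657.85 + $6,466.20 = $9,124.05
Ending inventory: 71 @ $21.50 = $1,526.50

Ending inventory = $1,526.50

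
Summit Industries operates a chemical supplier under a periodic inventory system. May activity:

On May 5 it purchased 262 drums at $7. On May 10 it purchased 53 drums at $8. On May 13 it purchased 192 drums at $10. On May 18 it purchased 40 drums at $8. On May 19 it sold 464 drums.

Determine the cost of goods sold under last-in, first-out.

COGS = $3,917

May 19, 464 sold [LIFO — newest first]: 40 @ $8 + 192 @ $10 + 53 @ $8 + 179 @ $7 = $3,917
Ending inventory: 83 @ $7 = $581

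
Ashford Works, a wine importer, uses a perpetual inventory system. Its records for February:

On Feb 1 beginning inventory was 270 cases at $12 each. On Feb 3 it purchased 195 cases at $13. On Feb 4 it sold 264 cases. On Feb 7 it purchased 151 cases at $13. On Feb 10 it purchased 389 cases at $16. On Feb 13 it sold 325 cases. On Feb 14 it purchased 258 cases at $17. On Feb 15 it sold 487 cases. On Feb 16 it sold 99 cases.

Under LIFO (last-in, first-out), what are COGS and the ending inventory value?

COGS = $17,292; ending inventory = $1,056

Feb 4, 264 sold [LIFO — newest first]: 195 @ $13 + 69 @ $12 = $3,363
Feb 13, 325 sold [LIFO — newest first]: 325 @ $16 = $5,200
Feb 15, 487 sold [LIFO — newest first]: 258 @ $17 + 64 @ $16 + 151 @ $13 + 14 @ $12 = $7,541
Feb 16, 99 sold [LIFO — newest first]: 99 @ $12 = $1,188
Total COGS = $3,363 + $5,200 + $7,541 + $1,188 = $17,292
Ending inventory: 88 @ $12 = $1,056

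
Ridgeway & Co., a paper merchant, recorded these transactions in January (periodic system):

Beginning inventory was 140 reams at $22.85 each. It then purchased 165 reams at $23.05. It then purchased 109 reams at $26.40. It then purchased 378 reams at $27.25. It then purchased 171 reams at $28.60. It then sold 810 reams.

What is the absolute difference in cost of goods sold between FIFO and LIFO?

$877.15

FIFO COGS: 140 @ $22.85 + 165 @ $23.05 + 109 @ $26.40 + 378 @ $27.25 + 18 @ $28.60 = $20,695.15
LIFO COGS: 171 @ $28.60 + 378 @ $27.25 + 109 @ $26.40 + 152 @ $23.05 = $21,572.30
Difference = |$20,695.15 − $21,572.30| = $877.15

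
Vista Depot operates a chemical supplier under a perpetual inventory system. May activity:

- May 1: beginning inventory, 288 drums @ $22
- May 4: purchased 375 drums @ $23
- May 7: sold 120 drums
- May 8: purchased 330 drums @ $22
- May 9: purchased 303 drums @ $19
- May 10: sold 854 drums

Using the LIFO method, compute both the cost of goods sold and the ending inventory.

COGS = $20,860; ending inventory = $7,118

May 7, 120 sold [LIFO — newest first]: 120 @ $23 = $2,760
May 10, 854 sold [LIFO — newest first]: 303 @ $19 + 330 @ $22 + 221 @ $23 = $18,100
Total COGS = $2,760 + $18,100 = $20,860
Ending inventory: 288 @ $22 + 34 @ $23 = $7,118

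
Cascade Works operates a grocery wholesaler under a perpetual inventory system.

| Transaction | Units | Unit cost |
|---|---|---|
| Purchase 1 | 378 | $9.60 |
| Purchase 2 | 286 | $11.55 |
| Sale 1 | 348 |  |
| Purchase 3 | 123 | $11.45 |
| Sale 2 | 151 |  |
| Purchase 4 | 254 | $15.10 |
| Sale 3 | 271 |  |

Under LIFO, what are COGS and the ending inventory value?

COGS = $9,574.25; ending inventory = $2,601.60

Sale 1 (348) [LIFO — newest first]: 286 @ $11.55 + 62 @ $9.60 = $3,898.50
Sale 2 (151) [LIFO — newest first]: 123 @ $11.45 + 28 @ $9.60 = $1,677.15
Sale 3 (271) [LIFO — newest first]: 254 @ $15.10 + 17 @ $9.60 = $3,998.60
Total COGS = $3,898.50 + $1,677.15 + $3,998.60 = $9,574.25
Ending inventory: 271 @ $9.60 = $2,601.60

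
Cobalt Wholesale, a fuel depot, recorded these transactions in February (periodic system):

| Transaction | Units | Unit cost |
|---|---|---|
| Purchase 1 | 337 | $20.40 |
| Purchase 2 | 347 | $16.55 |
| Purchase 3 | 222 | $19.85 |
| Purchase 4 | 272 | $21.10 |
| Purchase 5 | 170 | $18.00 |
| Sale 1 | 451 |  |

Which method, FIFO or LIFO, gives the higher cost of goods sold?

FIFO COGS: 337 @ $20.40 + 114 @ $16.55 = $8,761.50
LIFO COGS: 170 @ $18.00 + 272 @ $21.10 + 9 @ $19.85 = $8,977.85

LIFO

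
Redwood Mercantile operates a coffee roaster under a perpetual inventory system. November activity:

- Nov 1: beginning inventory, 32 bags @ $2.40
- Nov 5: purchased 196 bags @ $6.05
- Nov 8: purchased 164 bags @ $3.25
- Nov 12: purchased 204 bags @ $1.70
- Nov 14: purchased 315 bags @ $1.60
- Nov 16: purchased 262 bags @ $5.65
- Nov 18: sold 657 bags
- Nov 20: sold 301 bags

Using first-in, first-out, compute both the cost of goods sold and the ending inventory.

COGS = $2,911.95; ending inventory = $1,214.75

Nov 18, 657 sold [FIFO — oldest first]: 32 @ $2.40 + 196 @ $6.05 + 164 @ $3.25 + 204 @ $1.70 + 61 @ $1.60 = $2,240.00
Nov 20, 301 sold [FIFO — oldest first]: 254 @ $1.60 + 47 @ $5.65 = $671.95
Total COGS = $2,240.00 + $671.95 = $2,911.95
Ending inventory: 215 @ $5.65 = $1,214.75
Check: goods available $4,126.70 = COGS $2,911.95 + ending $1,214.75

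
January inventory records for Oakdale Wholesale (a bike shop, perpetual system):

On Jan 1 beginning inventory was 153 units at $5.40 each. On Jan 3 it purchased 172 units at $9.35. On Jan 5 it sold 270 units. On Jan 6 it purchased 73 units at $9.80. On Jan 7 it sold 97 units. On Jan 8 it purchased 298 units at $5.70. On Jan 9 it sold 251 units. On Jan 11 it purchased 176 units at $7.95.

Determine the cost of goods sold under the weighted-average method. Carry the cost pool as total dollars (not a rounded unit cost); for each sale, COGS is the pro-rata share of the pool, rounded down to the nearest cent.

After Jan 1: 153 on hand, pool $826.20 (≈ $5.4000 each)
After Jan 3: 325 on hand, pool $2,434.40 (≈ $7.4905 each)
Jan 5, sell 270: 270/325 × $2,434.40 → $2,022.42
After Jan 6: 128 on hand, pool $1,127.38 (≈ $8.8077 each)
Jan 7, sell 97: 97/128 × $1,127.38 → $854.34
After Jan 8: 329 on hand, pool $1,971.64 (≈ $5.9928 each)
Jan 9, sell 251: 251/329 × $1,971.64 → $1,504.19
After Jan 11: 254 on hand, pool $1,866.65 (≈ $7.3490 each)
Total COGS = $2,022.42 + $854.34 + $1,504.19 = $4,380.95
Ending inventory (cost pool remaining) = $1,866.65
Check: goods available $6,247.60 = COGS $4,380.95 + ending $1,866.65

COGS = $4,380.95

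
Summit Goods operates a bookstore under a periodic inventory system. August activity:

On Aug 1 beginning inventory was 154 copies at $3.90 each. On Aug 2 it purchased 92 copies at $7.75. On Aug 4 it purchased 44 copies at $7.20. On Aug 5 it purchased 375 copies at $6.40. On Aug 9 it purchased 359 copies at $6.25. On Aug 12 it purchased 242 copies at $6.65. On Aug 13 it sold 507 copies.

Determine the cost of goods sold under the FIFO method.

COGS = $3,019.20

Aug 13, 507 sold [FIFO — oldest first]: 154 @ $3.90 + 92 @ $7.75 + 44 @ $7.20 + 217 @ $6.40 = $3,019.20
Ending inventory: 158 @ $6.40 + 359 @ $6.25 + 242 @ $6.65 = $4,864.25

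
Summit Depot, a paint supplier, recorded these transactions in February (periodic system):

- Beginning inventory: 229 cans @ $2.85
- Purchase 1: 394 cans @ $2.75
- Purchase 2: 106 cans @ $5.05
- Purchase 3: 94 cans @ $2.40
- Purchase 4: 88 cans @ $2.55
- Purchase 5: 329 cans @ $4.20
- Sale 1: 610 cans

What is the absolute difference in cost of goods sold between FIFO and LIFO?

$631.35

FIFO COGS: 229 @ $2.85 + 381 @ $2.75 = $1,700.40
LIFO COGS: 329 @ $4.20 + 88 @ $2.55 + 94 @ $2.40 + 99 @ $5.05 = $2,331.75
Difference = |$1,700.40 − $2,331.75| = $631.35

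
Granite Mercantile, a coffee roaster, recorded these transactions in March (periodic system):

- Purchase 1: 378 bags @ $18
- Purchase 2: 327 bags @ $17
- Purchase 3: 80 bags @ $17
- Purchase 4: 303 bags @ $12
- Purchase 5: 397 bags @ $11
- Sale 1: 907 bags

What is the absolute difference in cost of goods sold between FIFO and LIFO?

FIFO COGS: 378 @ $18 + 327 @ $17 + 80 @ $17 + 122 @ $12 = $15,187
LIFO COGS: 397 @ $11 + 303 @ $12 + 80 @ $17 + 127 @ $17 = $11,522
Difference = |$15,187 − $11,522| = $3,665

$3,665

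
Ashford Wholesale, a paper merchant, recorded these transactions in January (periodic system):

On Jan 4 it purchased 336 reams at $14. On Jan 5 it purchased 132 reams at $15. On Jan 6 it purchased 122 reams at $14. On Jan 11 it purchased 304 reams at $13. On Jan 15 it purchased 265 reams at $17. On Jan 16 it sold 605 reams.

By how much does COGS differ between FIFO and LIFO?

$374

FIFO COGS: 336 @ $14 + 132 @ $15 + 122 @ $14 + 15 @ $13 = $8,587
LIFO COGS: 265 @ $17 + 304 @ $13 + 36 @ $14 = $8,961
Difference = |$8,587 − $8,961| = $374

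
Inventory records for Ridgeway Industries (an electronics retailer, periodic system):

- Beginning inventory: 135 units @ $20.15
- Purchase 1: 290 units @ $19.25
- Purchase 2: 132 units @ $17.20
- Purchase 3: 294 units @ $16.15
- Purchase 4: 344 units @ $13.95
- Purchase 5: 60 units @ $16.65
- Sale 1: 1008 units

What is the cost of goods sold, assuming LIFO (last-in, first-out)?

Sale 1 (1008) [LIFO — newest first]: 60 @ $16.65 + 344 @ $13.95 + 294 @ $16.15 + 132 @ $17.20 + 178 @ $19.25 = $16,242.80
Ending inventory: 135 @ $20.15 + 112 @ $19.25 = $4,876.25
Check: goods available $21,119.05 = COGS $16,242.80 + ending $4,876.25

COGS = $16,242.80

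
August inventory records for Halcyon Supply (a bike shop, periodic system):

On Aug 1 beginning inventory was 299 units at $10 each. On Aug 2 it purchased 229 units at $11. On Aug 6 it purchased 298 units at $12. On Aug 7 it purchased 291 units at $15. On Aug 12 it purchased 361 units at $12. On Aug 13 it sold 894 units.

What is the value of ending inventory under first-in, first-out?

Aug 13, 894 sold [FIFO — oldest first]: 299 @ $10 + 229 @ $11 + 298 @ $12 + 68 @ $15 = $10,105
Ending inventory: 223 @ $15 + 361 @ $12 = $7,677
Check: goods available $17,782 = COGS $10,105 + ending $7,677

Ending inventory = $7,677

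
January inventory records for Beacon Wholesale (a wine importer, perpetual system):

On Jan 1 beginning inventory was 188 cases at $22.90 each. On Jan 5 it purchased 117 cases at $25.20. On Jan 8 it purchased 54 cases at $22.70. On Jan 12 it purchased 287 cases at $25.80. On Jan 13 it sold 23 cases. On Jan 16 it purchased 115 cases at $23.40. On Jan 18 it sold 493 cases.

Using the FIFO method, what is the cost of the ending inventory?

Ending inventory = $6,045.00

Jan 13, 23 sold [FIFO — oldest first]: 23 @ $22.90 = $526.70
Jan 18, 493 sold [FIFO — oldest first]: 165 @ $22.90 + 117 @ $25.20 + 54 @ $22.70 + 157 @ $25.80 = $12,003.30
Total COGS = $526.70 + $12,003.30 = $12,530.00
Ending inventory: 130 @ $25.80 + 115 @ $23.40 = $6,045.00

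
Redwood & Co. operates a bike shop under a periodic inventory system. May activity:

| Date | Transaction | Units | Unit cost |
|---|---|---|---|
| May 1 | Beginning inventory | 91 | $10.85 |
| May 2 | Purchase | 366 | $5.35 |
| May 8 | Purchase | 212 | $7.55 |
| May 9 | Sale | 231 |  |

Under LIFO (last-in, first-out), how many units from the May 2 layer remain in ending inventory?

May 9, 231 sold [LIFO — newest first]: 212 @ $7.55 + 19 @ $5.35 = $1,702.25
Ending inventory: 91 @ $10.85 + 347 @ $5.35 = $2,843.80
Check: goods available $4,546.05 = COGS $1,702.25 + ending $2,843.80

347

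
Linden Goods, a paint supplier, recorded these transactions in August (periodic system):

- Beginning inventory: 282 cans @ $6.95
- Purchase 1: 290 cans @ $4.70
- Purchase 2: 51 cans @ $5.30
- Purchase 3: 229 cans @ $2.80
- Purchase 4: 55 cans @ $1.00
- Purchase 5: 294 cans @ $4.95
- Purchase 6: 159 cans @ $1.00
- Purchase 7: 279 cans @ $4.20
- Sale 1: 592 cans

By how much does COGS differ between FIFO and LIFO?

FIFO COGS: 282 @ $6.95 + 290 @ $4.70 + 20 @ $5.30 = $3,428.90
LIFO COGS: 279 @ $4.20 + 159 @ $1.00 + 154 @ $4.95 = $2,093.10
Difference = |$3,428.90 − $2,093.10| = $1,335.80

$1,335.80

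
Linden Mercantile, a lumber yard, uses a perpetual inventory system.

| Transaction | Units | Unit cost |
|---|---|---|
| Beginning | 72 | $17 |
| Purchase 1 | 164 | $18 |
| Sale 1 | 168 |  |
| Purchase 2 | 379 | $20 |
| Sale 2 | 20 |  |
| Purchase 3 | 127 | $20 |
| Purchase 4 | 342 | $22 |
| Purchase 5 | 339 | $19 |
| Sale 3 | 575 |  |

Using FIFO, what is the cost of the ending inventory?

Ending inventory = $13,503

Sale 1 (168) [FIFO — oldest first]: 72 @ $17 + 96 @ $18 = $2,952
Sale 2 (20) [FIFO — oldest first]: 20 @ $18 = $360
Sale 3 (575) [FIFO — oldest first]: 48 @ $18 + 379 @ $20 + 127 @ $20 + 21 @ $22 = $11,446
Total COGS = $2,952 + $360 + $11,446 = $14,758
Ending inventory: 321 @ $22 + 339 @ $19 = $13,503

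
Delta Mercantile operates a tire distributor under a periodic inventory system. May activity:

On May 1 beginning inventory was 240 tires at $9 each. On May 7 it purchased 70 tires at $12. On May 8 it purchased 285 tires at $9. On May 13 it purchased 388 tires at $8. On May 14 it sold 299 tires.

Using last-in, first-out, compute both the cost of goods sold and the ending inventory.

May 14, 299 sold [LIFO — newest first]: 299 @ $8 = $2,392
Ending inventory: 240 @ $9 + 70 @ $12 + 285 @ $9 + 89 @ $8 = $6,277

COGS = $2,392; ending inventory = $6,277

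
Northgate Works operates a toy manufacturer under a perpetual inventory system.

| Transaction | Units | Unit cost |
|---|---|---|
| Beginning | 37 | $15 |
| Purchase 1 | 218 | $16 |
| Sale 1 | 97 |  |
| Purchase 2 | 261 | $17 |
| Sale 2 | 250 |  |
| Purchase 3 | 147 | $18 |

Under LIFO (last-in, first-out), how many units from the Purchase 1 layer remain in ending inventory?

Sale 1 (97) [LIFO — newest first]: 97 @ $16 = $1,552
Sale 2 (250) [LIFO — newest first]: 250 @ $17 = $4,250
Total COGS = $1,552 + $4,250 = $5,802
Ending inventory: 37 @ $15 + 121 @ $16 + 11 @ $17 + 147 @ $18 = $5,324

121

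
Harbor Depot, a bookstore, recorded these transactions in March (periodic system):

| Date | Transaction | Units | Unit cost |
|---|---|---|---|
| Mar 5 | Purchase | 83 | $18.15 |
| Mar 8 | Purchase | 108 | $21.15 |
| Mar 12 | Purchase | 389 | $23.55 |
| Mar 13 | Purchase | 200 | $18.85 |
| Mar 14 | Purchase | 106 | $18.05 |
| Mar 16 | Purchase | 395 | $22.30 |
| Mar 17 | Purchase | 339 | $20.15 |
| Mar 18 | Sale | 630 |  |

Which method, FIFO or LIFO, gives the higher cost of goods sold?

FIFO COGS: 83 @ $18.15 + 108 @ $21.15 + 389 @ $23.55 + 50 @ $18.85 = $13,894.10
LIFO COGS: 339 @ $20.15 + 291 @ $22.30 = $13,320.15

FIFO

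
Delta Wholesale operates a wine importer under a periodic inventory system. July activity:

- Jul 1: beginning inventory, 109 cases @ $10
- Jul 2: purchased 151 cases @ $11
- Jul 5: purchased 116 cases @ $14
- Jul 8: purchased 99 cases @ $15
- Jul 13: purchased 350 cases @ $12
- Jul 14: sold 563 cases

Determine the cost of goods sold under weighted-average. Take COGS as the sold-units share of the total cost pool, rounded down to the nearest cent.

Jul 14, sell 563: 563/825 × $10,060.00 → $6,865.18
Ending inventory (cost pool remaining) = $3,194.82
Check: goods available $10,060.00 = COGS $6,865.18 + ending $3,194.82

COGS = $6,865.18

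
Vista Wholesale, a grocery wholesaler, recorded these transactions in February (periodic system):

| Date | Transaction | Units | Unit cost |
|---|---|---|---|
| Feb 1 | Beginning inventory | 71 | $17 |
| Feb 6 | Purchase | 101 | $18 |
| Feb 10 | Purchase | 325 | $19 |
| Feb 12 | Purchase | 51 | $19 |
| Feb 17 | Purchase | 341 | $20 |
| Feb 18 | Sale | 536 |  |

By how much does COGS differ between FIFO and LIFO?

$584

FIFO COGS: 71 @ $17 + 101 @ $18 + 325 @ $19 + 39 @ $19 = $9,941
LIFO COGS: 341 @ $20 + 51 @ $19 + 144 @ $19 = $10,525
Difference = |$9,941 − $10,525| = $584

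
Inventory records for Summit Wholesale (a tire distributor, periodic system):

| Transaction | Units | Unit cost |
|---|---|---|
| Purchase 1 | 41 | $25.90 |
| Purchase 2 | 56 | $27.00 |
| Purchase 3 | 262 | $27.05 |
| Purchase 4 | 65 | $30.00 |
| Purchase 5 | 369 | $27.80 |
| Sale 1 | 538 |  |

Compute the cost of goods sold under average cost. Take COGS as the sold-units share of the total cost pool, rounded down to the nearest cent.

COGS = $14,836.85

Sale 1, sell 538: 538/793 × $21,869.20 → $14,836.85
Ending inventory (cost pool remaining) = $7,032.35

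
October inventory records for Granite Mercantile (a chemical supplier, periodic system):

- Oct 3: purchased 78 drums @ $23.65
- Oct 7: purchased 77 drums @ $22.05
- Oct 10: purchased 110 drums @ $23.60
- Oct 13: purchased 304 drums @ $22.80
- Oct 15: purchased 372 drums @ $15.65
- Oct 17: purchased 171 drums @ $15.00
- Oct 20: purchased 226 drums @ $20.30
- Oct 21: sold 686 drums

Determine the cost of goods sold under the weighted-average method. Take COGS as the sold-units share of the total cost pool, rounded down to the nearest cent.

COGS = $13,353.08

Oct 21, sell 686: 686/1338 × $26,044.35 → $13,353.08
Ending inventory (cost pool remaining) = $12,691.27
Check: goods available $26,044.35 = COGS $13,353.08 + ending $12,691.27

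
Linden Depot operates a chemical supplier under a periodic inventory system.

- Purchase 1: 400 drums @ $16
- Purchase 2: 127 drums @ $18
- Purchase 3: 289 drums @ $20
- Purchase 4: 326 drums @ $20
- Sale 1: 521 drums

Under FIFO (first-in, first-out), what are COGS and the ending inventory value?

COGS = $8,578; ending inventory = $12,408

Sale 1 (521) [FIFO — oldest first]: 400 @ $16 + 121 @ $18 = $8,578
Ending inventory: 6 @ $18 + 289 @ $20 + 326 @ $20 = $12,408
Check: goods available $20,986 = COGS $8,578 + ending $12,408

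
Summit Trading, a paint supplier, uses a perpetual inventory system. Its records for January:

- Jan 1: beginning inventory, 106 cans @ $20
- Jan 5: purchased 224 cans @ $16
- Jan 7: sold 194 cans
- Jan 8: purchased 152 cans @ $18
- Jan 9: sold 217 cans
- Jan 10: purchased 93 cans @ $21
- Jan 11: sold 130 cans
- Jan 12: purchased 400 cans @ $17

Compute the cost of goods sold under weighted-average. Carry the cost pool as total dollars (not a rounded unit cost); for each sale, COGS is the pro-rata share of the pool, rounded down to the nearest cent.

After Jan 1: 106 on hand, pool $2,120.00 (≈ $20.0000 each)
After Jan 5: 330 on hand, pool $5,704.00 (≈ $17.2848 each)
Jan 7, sell 194: 194/330 × $5,704.00 → $3,353.26
After Jan 8: 288 on hand, pool $5,086.74 (≈ $17.6623 each)
Jan 9, sell 217: 217/288 × $5,086.74 → $3,832.71
After Jan 10: 164 on hand, pool $3,207.03 (≈ $19.5551 each)
Jan 11, sell 130: 130/164 × $3,207.03 → $2,542.15
After Jan 12: 434 on hand, pool $7,464.88 (≈ $17.2002 each)
Total COGS = $3,353.26 + $3,832.71 + $2,542.15 = $9,728.12
Ending inventory (cost pool remaining) = $7,464.88

COGS = $9,728.12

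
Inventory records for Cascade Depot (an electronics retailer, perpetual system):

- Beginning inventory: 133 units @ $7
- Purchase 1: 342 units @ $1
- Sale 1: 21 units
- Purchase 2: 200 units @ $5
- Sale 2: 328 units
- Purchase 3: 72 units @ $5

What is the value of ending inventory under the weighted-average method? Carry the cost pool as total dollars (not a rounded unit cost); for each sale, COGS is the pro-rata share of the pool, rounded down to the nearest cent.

After Beginning: 133 on hand, pool $931.00 (≈ $7.0000 each)
After Purchase 1: 475 on hand, pool $1,273.00 (≈ $2.6800 each)
Sale 1, sell 21: 21/475 × $1,273.00 → $56.28
After Purchase 2: 654 on hand, pool $2,216.72 (≈ $3.3895 each)
Sale 2, sell 328: 328/654 × $2,216.72 → $1,111.74
After Purchase 3: 398 on hand, pool $1,464.98 (≈ $3.6809 each)
Total COGS = $56.28 + $1,111.74 = $1,168.02
Ending inventory (cost pool remaining) = $1,464.98
Check: goods available $2,633.00 = COGS $1,168.02 + ending $1,464.98

Ending inventory = $1,464.98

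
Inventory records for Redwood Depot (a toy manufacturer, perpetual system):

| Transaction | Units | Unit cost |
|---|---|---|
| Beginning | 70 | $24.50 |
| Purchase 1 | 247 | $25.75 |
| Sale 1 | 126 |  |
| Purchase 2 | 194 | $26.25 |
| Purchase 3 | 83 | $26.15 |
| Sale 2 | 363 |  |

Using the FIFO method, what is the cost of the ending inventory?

Ending inventory = $2,747.95

Sale 1 (126) [FIFO — oldest first]: 70 @ $24.50 + 56 @ $25.75 = $3,157.00
Sale 2 (363) [FIFO — oldest first]: 191 @ $25.75 + 172 @ $26.25 = $9,433.25
Total COGS = $3,157.00 + $9,433.25 = $12,590.25
Ending inventory: 22 @ $26.25 + 83 @ $26.15 = $2,747.95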